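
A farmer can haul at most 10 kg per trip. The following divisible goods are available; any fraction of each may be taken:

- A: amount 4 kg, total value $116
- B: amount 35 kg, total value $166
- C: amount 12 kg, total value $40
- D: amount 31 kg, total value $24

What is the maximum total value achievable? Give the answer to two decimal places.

Take in order of value per unit:
- A (116/4 per unit): all 4 → value 116, running total 116.00
- B (166/35 per unit): 6 of 35 → value 6×166/35 = 28.4571, running total 144.46
Total 144.46.

144.46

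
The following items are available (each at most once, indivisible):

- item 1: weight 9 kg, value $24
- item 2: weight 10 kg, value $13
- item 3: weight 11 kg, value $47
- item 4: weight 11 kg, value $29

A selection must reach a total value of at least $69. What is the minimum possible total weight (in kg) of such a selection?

20

Subsets with value ≥ 69, sorted by total weight:
- item 1+item 3: weight 20, value 71
- item 3+item 4: weight 22, value 76
- item 1+item 2+item 3: weight 30, value 84
Minimum weight: 20 kg.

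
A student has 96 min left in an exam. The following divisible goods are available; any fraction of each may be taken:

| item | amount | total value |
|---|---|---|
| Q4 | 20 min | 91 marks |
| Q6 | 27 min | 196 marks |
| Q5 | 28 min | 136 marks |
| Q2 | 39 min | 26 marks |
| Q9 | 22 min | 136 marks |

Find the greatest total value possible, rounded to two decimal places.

Take in order of value per unit:
- Q6 (196/27 per unit): all 27 → value 196, running total 196.00
- Q9 (136/22 per unit): all 22 → value 136, running total 332.00
- Q5 (136/28 per unit): all 28 → value 136, running total 468.00
- Q4 (91/20 per unit): 19 of 20 → value 19×91/20 = 86.4500, running total 554.45
Total 554.45.

554.45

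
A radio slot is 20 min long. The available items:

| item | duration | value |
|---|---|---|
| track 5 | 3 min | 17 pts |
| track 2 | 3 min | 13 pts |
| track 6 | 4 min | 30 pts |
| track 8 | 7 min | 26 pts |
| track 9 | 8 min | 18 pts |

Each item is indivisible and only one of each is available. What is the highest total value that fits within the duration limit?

86 pts

Check high-value combinations within 20 min:
- track 5+track 2+track 6+track 8: duration 3+3+4+7=17, value 17+13+30+26=86
- track 5+track 2+track 6+track 9: duration 3+3+4+8=18, value 17+13+30+18=78
- track 6+track 8+track 9: duration 4+7+8=19, value 30+26+18=74
Best: 86 pts.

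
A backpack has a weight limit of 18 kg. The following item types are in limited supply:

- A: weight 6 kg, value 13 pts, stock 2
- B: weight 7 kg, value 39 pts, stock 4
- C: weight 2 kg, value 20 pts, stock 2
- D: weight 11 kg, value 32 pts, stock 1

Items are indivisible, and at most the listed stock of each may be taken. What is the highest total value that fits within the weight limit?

118 pts

Top feasible selections:
- 2×B + 2×C: weight 18, value 118
- 2×B + 1×C: weight 16, value 98
- 1×A + 1×B + 2×C: weight 17, value 92
Best: 118 pts.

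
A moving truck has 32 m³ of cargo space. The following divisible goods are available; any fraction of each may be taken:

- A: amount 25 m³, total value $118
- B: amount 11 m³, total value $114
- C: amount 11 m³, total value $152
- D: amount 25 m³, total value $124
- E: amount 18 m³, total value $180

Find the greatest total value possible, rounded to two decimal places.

366.00

Take in order of value per unit:
- C (152/11 per unit): all 11 → value 152, running total 152.00
- B (114/11 per unit): all 11 → value 114, running total 266.00
- E (180/18 per unit): 10 of 18 → value 10×180/18 = 100.0000, running total 366.00
Total 366.00.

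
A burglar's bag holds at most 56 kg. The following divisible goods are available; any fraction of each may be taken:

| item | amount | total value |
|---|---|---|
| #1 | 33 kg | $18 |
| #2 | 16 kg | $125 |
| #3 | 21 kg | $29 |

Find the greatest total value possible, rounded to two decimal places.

164.36

Take in order of value per unit:
- #2 (125/16 per unit): all 16 → value 125, running total 125.00
- #3 (29/21 per unit): all 21 → value 29, running total 154.00
- #1 (18/33 per unit): 19 of 33 → value 19×18/33 = 10.3636, running total 164.36
Total 164.36.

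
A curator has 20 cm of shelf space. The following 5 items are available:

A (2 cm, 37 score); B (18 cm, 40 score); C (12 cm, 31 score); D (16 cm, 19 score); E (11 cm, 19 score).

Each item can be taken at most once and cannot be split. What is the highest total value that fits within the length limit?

77 score

Check high-value combinations within 20 cm:
- A+B: length 2+18=20, value 37+40=77
- A+C: length 2+12=14, value 37+31=68
- A+E: length 2+11=13, value 37+19=56
- A+D: length 2+16=18, value 37+19=56
- B: length 18, value 40
Best: 77 score.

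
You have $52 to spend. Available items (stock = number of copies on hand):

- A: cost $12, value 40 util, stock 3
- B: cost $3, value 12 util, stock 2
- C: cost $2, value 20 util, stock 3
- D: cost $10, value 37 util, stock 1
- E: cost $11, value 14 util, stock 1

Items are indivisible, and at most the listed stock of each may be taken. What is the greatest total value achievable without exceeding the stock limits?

217 util

Best selections within cost 52 and stock limits:
- 3×A + 3×C + 1×D: cost 52, value 217
- 3×A + 2×B + 3×C: cost 48, value 204
- 2×A + 2×B + 3×C + 1×D: cost 46, value 201
- 3×A + 2×C + 1×D: cost 50, value 197
Best: 217 util.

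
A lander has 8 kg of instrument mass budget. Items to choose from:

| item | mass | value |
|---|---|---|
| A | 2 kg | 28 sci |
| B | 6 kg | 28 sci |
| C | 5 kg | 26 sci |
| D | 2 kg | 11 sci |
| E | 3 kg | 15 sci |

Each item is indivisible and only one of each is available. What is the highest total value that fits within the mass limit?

56 sci

Check high-value combinations within 8 kg:
- A+B: mass 2+6=8, value 28+28=56
- A+C: mass 2+5=7, value 28+26=54
- A+D+E: mass 2+2+3=7, value 28+11+15=54
Best: 56 sci.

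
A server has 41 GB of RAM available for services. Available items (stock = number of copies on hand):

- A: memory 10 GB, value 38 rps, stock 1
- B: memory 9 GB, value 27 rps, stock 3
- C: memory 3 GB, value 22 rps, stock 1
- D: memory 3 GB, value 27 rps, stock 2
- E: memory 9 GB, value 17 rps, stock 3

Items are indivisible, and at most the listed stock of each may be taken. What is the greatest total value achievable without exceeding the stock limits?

168 rps

Best selections within memory 41 and stock limits:
- 1×A + 2×B + 1×C + 2×D: memory 37, value 168
- 1×A + 1×B + 1×C + 2×D + 1×E: memory 37, value 158
- 3×B + 1×C + 2×D: memory 36, value 157
Best: 168 rps.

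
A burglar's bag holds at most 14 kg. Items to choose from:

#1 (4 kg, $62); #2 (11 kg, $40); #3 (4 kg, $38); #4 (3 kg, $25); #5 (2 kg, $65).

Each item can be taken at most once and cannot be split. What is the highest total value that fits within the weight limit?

Check high-value combinations within 14 kg:
- #1+#3+#4+#5: weight 4+4+3+2=13, value 62+38+25+65=190
- #1+#3+#5: weight 4+4+2=10, value 62+38+65=165
- #1+#4+#5: weight 4+3+2=9, value 62+25+65=152
- #3+#4+#5: weight 4+3+2=9, value 38+25+65=128
Best: $190.

$190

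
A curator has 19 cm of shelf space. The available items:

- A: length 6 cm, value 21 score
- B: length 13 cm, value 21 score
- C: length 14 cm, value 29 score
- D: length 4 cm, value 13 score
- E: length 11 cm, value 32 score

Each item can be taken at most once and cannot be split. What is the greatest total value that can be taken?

53 score

Check high-value combinations within 19 cm:
- A+E: length 6+11=17, value 21+32=53
- D+E: length 4+11=15, value 13+32=45
- C+D: length 14+4=18, value 29+13=42
- A+B: length 6+13=19, value 21+21=42
- A+D: length 6+4=10, value 21+13=34
Best: 53 score.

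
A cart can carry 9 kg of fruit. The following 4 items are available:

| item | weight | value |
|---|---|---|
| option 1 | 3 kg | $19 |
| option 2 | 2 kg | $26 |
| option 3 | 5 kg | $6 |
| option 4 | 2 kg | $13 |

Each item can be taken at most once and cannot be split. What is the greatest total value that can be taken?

This is a 0/1 knapsack; check combinations near the capacity.
- option 1+option 2+option 4: weight 3+2+2=7, value 19+26+13=58
- option 1+option 2: weight 3+2=5, value 19+26=45
- option 2+option 3+option 4: weight 2+5+2=9, value 26+6+13=45
- option 2+option 4: weight 2+2=4, value 26+13=39
Best: $58.

$58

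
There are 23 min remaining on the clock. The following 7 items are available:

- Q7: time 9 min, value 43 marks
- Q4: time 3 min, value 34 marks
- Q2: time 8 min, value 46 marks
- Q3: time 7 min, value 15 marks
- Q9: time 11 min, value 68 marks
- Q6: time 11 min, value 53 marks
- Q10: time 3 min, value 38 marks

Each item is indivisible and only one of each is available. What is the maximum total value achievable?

Check high-value combinations within 23 min:
- Q7+Q4+Q2+Q10: time 9+3+8+3=23, value 43+34+46+38=161
- Q2+Q9+Q10: time 8+11+3=22, value 46+68+38=152
- Q7+Q9+Q10: time 9+11+3=23, value 43+68+38=149
- Q4+Q2+Q9: time 3+8+11=22, value 34+46+68=148
- Q7+Q4+Q9: time 9+3+11=23, value 43+34+68=145
Best: 161 marks.

161 marks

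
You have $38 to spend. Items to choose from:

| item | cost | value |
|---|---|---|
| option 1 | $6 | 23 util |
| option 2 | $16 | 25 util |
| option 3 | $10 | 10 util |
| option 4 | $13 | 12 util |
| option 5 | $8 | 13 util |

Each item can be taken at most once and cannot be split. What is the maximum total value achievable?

Check high-value combinations within $38:
- option 1+option 2+option 5: cost 6+16+8=30, value 23+25+13=61
- option 1+option 2+option 4: cost 6+16+13=35, value 23+25+12=60
- option 1+option 2+option 3: cost 6+16+10=32, value 23+25+10=58
- option 1+option 3+option 4+option 5: cost 6+10+13+8=37, value 23+10+12+13=58
- option 2+option 4+option 5: cost 16+13+8=37, value 25+12+13=50
Best: 61 util.

61 util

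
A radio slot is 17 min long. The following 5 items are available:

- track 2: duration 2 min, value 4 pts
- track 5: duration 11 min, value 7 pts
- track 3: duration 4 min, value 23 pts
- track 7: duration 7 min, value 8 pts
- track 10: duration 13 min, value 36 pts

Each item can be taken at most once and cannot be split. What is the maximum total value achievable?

59 pts

Check high-value combinations within 17 min:
- track 3+track 10: duration 4+13=17, value 23+36=59
- track 2+track 10: duration 2+13=15, value 4+36=40
- track 10: duration 13, value 36
- track 2+track 3+track 7: duration 2+4+7=13, value 4+23+8=35
- track 2+track 5+track 3: duration 2+11+4=17, value 4+7+23=34
Best: 59 pts.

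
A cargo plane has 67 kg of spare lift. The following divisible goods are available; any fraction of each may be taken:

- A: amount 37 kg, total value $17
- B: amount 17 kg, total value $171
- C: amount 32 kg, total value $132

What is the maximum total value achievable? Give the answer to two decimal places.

Take in order of value per unit:
- B (171/17 per unit): all 17 → value 171, running total 171.00
- C (132/32 per unit): all 32 → value 132, running total 303.00
- A (17/37 per unit): 18 of 37 → value 18×17/37 = 8.2703, running total 311.27
Total 311.27.

311.27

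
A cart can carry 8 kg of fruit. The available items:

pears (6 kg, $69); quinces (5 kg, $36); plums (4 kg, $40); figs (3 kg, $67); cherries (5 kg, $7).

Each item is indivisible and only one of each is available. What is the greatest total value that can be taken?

$107

Check high-value combinations within 8 kg:
- plums+figs: weight 4+3=7, value 40+67=107
- quinces+figs: weight 5+3=8, value 36+67=103
- figs+cherries: weight 3+5=8, value 67+7=74
- pears: weight 6, value 69
- figs: weight 3, value 67
Best: $107.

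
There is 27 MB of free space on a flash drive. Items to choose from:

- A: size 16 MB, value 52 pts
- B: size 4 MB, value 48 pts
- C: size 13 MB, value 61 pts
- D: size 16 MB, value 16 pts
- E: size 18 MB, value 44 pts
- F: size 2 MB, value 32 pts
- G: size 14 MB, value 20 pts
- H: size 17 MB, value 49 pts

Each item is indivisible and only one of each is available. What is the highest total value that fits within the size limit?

141 pts

Check high-value combinations within 27 MB:
- B+C+F: size 4+13+2=19, value 48+61+32=141
- A+B+F: size 16+4+2=22, value 52+48+32=132
- B+F+H: size 4+2+17=23, value 48+32+49=129
- B+E+F: size 4+18+2=24, value 48+44+32=124
- B+C: size 4+13=17, value 48+61=109
Best: 141 pts.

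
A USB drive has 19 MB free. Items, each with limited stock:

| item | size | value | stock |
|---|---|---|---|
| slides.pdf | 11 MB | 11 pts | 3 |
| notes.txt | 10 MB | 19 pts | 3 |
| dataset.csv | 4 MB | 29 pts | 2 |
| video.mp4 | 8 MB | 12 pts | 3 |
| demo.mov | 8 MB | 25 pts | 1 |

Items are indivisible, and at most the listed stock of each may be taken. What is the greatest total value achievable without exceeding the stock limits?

83 pts

Top feasible selections:
- 2×dataset.csv + 1×demo.mov: size 16, value 83
- 1×notes.txt + 2×dataset.csv: size 18, value 77
Best: 83 pts.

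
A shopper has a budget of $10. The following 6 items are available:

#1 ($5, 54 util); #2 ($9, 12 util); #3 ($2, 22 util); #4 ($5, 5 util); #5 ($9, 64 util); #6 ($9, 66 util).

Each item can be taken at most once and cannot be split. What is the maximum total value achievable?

76 util

Check high-value combinations within $10:
- #1+#3: cost 5+2=7, value 54+22=76
- #6: cost 9, value 66
- #5: cost 9, value 64
- #1+#4: cost 5+5=10, value 54+5=59
Best: 76 util.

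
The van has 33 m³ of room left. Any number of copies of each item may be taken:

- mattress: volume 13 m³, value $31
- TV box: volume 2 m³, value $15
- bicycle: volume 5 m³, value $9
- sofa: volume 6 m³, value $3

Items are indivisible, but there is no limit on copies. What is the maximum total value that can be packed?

Best value-per-unit is TV box at 15/2, and filling with it alone uses volume 16×2=32. No mix of the others beats 16×15 = 240.

$240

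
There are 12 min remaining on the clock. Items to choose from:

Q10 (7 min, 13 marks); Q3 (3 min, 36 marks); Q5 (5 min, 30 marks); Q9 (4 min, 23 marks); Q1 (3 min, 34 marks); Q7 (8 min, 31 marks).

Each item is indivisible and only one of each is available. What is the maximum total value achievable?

Check high-value combinations within 12 min:
- Q3+Q5+Q1: time 3+5+3=11, value 36+30+34=100
- Q3+Q9+Q1: time 3+4+3=10, value 36+23+34=93
- Q3+Q5+Q9: time 3+5+4=12, value 36+30+23=89
- Q5+Q9+Q1: time 5+4+3=12, value 30+23+34=87
- Q3+Q1: time 3+3=6, value 36+34=70
Best: 100 marks.

100 marks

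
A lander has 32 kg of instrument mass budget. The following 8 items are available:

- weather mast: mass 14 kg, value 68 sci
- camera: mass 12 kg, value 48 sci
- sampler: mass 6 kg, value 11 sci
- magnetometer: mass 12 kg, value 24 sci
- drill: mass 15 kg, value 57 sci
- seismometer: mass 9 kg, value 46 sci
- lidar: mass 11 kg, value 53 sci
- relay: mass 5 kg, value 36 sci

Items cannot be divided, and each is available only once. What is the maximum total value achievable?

Check high-value combinations within 32 kg:
- weather mast+lidar+relay: mass 14+11+5=30, value 68+53+36=157
- weather mast+camera+relay: mass 14+12+5=31, value 68+48+36=152
- weather mast+seismometer+relay: mass 14+9+5=28, value 68+46+36=150
- camera+seismometer+lidar: mass 12+9+11=32, value 48+46+53=147
- drill+lidar+relay: mass 15+11+5=31, value 57+53+36=146
Best: 157 sci.

157 sci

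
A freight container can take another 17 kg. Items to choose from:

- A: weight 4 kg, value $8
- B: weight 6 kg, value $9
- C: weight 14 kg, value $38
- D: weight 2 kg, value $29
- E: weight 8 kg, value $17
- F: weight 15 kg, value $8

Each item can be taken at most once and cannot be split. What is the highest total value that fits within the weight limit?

Check high-value combinations within 17 kg:
- C+D: weight 14+2=16, value 38+29=67
- B+D+E: weight 6+2+8=16, value 9+29+17=55
- A+D+E: weight 4+2+8=14, value 8+29+17=54
- D+E: weight 2+8=10, value 29+17=46
Best: $67.

$67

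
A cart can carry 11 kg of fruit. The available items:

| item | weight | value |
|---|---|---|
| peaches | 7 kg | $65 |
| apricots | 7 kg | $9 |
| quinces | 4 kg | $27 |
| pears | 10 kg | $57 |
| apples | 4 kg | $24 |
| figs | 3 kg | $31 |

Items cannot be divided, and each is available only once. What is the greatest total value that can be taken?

Check high-value combinations within 11 kg:
- peaches+figs: weight 7+3=10, value 65+31=96
- peaches+quinces: weight 7+4=11, value 65+27=92
- peaches+apples: weight 7+4=11, value 65+24=89
Best: $96.

$96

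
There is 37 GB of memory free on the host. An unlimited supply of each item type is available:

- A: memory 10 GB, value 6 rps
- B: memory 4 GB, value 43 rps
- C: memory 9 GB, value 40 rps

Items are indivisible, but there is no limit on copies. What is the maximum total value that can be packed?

Best value-per-unit is B at 43/4, and filling with it alone uses memory 9×4=36. No mix of the others beats 9×43 = 387.

387 rps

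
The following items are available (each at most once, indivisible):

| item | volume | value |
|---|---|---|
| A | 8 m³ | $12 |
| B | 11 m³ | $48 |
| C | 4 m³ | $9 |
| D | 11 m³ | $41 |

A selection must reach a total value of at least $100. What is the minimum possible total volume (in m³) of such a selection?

30

Subsets with value ≥ 100, sorted by total volume:
- A+B+D: volume 30, value 101
- A+B+C+D: volume 34, value 110
Minimum volume: 30 m³.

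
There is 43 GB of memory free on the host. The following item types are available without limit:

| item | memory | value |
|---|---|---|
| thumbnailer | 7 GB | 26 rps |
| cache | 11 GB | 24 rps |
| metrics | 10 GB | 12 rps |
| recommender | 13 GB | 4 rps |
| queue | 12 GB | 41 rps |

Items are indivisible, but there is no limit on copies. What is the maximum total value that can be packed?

156 rps

Best value-per-unit is thumbnailer at 26/7, and filling with it alone uses memory 6×7=42. No mix of the others beats 6×26 = 156.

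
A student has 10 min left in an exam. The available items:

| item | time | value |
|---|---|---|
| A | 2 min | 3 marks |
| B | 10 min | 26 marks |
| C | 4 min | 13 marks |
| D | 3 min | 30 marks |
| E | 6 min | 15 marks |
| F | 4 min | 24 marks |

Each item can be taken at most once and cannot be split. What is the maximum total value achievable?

Check high-value combinations within 10 min:
- A+D+F: time 2+3+4=9, value 3+30+24=57
- D+F: time 3+4=7, value 30+24=54
- A+C+D: time 2+4+3=9, value 3+13+30=46
Best: 57 marks.

57 marks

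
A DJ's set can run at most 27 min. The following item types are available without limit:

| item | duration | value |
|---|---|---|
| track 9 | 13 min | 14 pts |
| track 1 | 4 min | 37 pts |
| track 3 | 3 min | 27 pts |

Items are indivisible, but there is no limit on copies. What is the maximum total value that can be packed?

Best value-per-unit is track 1 at 37/4; filling with it alone gives 6×37 = 222.
Optimal mix: 6×track 1 + 1×track 3 → duration 27, value 249.

249 pts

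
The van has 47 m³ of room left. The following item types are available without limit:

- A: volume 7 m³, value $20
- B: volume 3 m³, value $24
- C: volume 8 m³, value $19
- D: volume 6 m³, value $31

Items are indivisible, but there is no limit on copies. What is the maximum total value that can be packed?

$360

Best value-per-unit is B at 24/3, and filling with it alone uses volume 15×3=45. No mix of the others beats 15×24 = 360.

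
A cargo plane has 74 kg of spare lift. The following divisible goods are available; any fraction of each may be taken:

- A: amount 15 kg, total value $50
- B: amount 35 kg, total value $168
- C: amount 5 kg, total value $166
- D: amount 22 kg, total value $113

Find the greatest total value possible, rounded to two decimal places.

Take in order of value per unit:
- C (166/5 per unit): all 5 → value 166, running total 166.00
- D (113/22 per unit): all 22 → value 113, running total 279.00
- B (168/35 per unit): all 35 → value 168, running total 447.00
- A (50/15 per unit): 12 of 15 → value 12×50/15 = 40.0000, running total 487.00
Total 487.00.

487.00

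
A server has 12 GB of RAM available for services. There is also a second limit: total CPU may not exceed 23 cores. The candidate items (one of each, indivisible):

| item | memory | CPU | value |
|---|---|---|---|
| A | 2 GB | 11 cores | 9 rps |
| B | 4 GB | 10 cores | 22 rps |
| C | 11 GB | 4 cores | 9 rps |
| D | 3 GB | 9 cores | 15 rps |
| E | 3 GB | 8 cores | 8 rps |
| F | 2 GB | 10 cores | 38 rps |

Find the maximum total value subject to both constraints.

Feasible sets respecting both limits:
- B+F: memory 6, CPU 20, value 60
- D+F: memory 5, CPU 19, value 53
- A+F: memory 4, CPU 21, value 47
Best: 60 rps.

60 rps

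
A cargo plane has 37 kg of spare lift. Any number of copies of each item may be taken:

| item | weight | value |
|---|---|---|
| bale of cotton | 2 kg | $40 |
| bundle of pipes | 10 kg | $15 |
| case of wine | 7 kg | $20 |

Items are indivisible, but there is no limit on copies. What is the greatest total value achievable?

$720

Best value-per-unit is bale of cotton at 40/2, and filling with it alone uses weight 18×2=36. No mix of the others beats 18×40 = 720.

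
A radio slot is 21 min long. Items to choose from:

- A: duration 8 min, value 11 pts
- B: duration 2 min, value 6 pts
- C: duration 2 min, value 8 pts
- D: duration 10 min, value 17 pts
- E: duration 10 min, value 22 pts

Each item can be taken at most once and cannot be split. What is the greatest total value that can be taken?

41 pts

Check high-value combinations within 21 min:
- A+C+E: duration 8+2+10=20, value 11+8+22=41
- A+B+E: duration 8+2+10=20, value 11+6+22=39
- D+E: duration 10+10=20, value 17+22=39
- B+C+E: duration 2+2+10=14, value 6+8+22=36
Best: 41 pts.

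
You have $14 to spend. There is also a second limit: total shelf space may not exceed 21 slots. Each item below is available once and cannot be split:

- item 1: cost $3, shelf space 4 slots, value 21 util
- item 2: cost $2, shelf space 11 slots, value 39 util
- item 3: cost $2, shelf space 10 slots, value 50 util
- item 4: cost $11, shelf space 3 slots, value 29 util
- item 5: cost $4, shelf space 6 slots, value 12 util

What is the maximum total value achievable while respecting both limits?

Feasible sets respecting both limits:
- item 2+item 3: cost 4, shelf space 21, value 89
- item 1+item 3+item 5: cost 9, shelf space 20, value 83
- item 3+item 4: cost 13, shelf space 13, value 79
Best: 89 util.

89 util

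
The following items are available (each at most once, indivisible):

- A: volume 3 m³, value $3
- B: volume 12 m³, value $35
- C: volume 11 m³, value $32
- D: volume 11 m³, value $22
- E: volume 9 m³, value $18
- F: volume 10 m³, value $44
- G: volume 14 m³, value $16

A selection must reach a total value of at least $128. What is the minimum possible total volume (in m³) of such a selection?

Subsets with value ≥ 128, sorted by total volume:
- B+C+E+F: volume 42, value 129
- B+C+D+F: volume 44, value 133
- A+B+C+E+F: volume 45, value 132
- A+B+C+D+F: volume 47, value 136
Minimum volume: 42 m³.

42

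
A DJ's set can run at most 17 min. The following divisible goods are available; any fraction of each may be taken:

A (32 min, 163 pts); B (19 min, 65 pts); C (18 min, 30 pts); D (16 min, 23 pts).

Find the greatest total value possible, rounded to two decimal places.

86.59

Take in order of value per unit:
- A (163/32 per unit): 17 of 32 → value 17×163/32 = 86.5938, running total 86.59
Total 86.59.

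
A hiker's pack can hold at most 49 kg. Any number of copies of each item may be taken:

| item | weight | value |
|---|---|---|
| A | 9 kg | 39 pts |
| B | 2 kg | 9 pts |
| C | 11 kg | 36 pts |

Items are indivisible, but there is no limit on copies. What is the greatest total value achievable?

219 pts

Best value-per-unit is B at 9/2; filling with it alone gives 24×9 = 216.
Optimal mix: 1×A + 20×B → weight 49, value 219.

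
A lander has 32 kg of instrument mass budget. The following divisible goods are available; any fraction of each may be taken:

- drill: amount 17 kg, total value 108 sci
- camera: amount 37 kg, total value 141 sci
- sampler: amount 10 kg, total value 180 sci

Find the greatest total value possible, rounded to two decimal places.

Take in order of value per unit:
- sampler (180/10 per unit): all 10 → value 180, running total 180.00
- drill (108/17 per unit): all 17 → value 108, running total 288.00
- camera (141/37 per unit): 5 of 37 → value 5×141/37 = 19.0541, running total 307.05
Total 307.05.

307.05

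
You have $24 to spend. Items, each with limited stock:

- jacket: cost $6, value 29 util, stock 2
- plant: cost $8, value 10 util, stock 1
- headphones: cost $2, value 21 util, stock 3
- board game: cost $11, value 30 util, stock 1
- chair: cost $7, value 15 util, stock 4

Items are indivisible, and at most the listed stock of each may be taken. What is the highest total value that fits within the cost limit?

122 util

Top feasible selections:
- 1×jacket + 3×headphones + 1×board game: cost 23, value 122
- 2×jacket + 3×headphones: cost 18, value 121
- 2×jacket + 2×headphones + 1×chair: cost 23, value 115
Best: 122 util.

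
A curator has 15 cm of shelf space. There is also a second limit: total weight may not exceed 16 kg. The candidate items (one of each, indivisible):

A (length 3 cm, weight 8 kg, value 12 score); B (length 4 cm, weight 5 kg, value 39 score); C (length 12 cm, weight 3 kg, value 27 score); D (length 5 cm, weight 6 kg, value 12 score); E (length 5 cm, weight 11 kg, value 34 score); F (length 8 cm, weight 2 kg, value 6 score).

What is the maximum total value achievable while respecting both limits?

73 score

Feasible sets respecting both limits:
- B+E: length 9, weight 16, value 73
- A+B+F: length 15, weight 15, value 57
- A+B: length 7, weight 13, value 51
Best: 73 score.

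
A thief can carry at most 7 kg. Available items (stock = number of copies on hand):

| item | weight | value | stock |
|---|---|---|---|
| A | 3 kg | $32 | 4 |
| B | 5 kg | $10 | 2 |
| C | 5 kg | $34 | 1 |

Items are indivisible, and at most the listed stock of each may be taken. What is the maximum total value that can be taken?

$64

Best selections within weight 7 and stock limits:
- 2×A: weight 6, value 64
- 1×C: weight 5, value 34
Best: $64.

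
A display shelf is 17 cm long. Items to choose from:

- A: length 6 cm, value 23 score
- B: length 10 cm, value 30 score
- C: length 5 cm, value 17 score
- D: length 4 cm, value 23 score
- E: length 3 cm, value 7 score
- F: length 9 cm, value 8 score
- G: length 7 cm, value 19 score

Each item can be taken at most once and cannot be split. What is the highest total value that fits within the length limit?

Check high-value combinations within 17 cm:
- A+D+G: length 6+4+7=17, value 23+23+19=65
- A+C+D: length 6+5+4=15, value 23+17+23=63
- B+D+E: length 10+4+3=17, value 30+23+7=60
- C+D+G: length 5+4+7=16, value 17+23+19=59
Best: 65 score.

65 score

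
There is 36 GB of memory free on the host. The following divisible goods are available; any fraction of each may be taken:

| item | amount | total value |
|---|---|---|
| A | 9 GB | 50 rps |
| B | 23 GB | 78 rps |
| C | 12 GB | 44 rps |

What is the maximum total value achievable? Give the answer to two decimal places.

144.87

Take in order of value per unit:
- A (50/9 per unit): all 9 → value 50, running total 50.00
- C (44/12 per unit): all 12 → value 44, running total 94.00
- B (78/23 per unit): 15 of 23 → value 15×78/23 = 50.8696, running total 144.87
Total 144.87.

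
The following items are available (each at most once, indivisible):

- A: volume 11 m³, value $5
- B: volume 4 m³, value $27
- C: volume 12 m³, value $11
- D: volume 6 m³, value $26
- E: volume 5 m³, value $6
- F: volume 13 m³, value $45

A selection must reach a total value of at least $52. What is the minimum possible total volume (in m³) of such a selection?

10

Subsets with value ≥ 52, sorted by total volume:
- B+D: volume 10, value 53
- B+D+E: volume 15, value 59
- B+F: volume 17, value 72
- D+F: volume 19, value 71
Minimum volume: 10 m³.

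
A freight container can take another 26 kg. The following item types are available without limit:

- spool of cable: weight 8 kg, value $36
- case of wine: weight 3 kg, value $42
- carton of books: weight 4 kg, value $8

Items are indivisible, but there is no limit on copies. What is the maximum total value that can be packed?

$336

Best value-per-unit is case of wine at 42/3, and filling with it alone uses weight 8×3=24. No mix of the others beats 8×42 = 336.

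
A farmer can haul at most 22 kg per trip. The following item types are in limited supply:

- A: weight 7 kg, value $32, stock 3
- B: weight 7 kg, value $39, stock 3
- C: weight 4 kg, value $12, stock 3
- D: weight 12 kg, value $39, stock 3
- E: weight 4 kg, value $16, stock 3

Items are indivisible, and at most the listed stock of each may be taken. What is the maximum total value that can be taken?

$117

Top feasible selections:
- 3×B: weight 21, value 117
- 1×A + 2×B: weight 21, value 110
- 2×B + 2×E: weight 22, value 110
- 2×B + 1×C + 1×E: weight 22, value 106
Best: $117.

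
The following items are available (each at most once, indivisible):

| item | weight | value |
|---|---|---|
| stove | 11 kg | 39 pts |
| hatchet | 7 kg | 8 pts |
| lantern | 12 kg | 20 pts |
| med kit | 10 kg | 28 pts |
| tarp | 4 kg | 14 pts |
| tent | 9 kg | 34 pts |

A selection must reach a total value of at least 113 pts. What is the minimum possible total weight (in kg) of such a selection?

34

Subsets with value ≥ 113, sorted by total weight:
- stove+med kit+tarp+tent: weight 34, value 115
- stove+hatchet+med kit+tarp+tent: weight 41, value 123
- stove+lantern+med kit+tent: weight 42, value 121
Minimum weight: 34 kg.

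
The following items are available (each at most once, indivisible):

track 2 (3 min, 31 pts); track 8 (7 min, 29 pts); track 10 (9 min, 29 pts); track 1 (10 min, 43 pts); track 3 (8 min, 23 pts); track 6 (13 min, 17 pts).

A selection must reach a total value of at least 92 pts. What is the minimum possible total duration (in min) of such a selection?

Subsets with value ≥ 92, sorted by total duration:
- track 2+track 8+track 1: duration 20, value 103
- track 2+track 1+track 3: duration 21, value 97
- track 2+track 10+track 1: duration 22, value 103
Minimum duration: 20 min.

20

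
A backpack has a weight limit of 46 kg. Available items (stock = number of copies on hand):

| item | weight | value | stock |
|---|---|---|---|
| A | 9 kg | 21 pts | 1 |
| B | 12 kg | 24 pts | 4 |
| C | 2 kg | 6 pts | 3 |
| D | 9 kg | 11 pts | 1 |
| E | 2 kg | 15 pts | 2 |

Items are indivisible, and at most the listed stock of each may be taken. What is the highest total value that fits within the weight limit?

Top feasible selections:
- 3×B + 3×C + 2×E: weight 46, value 120
- 1×A + 2×B + 3×C + 2×E: weight 43, value 117
Best: 120 pts.

120 pts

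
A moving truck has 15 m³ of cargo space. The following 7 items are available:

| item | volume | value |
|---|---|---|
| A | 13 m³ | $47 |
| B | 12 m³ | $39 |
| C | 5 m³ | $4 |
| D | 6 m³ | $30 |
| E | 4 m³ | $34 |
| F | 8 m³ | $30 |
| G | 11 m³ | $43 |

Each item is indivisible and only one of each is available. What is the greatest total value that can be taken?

$77

Check high-value combinations within 15 m³:
- E+G: volume 4+11=15, value 34+43=77
- C+D+E: volume 5+6+4=15, value 4+30+34=68
- D+E: volume 6+4=10, value 30+34=64
- E+F: volume 4+8=12, value 34+30=64
- D+F: volume 6+8=14, value 30+30=60
Best: $77.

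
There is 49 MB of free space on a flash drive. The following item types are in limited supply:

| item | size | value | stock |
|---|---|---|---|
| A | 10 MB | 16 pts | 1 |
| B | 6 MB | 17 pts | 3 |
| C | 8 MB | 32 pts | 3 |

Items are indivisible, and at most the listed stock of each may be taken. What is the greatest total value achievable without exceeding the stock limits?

Best selections within size 49 and stock limits:
- 3×B + 3×C: size 42, value 147
- 1×A + 2×B + 3×C: size 46, value 146
Best: 147 pts.

147 pts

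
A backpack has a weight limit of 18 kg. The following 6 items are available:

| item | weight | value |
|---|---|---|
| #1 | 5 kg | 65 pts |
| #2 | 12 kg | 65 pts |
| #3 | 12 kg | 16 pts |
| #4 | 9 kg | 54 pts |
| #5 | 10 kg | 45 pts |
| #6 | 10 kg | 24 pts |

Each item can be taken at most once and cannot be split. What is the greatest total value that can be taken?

130 pts

Check high-value combinations within 18 kg:
- #1+#2: weight 5+12=17, value 65+65=130
- #1+#4: weight 5+9=14, value 65+54=119
- #1+#5: weight 5+10=15, value 65+45=110
- #1+#6: weight 5+10=15, value 65+24=89
- #1+#3: weight 5+12=17, value 65+16=81
Best: 130 pts.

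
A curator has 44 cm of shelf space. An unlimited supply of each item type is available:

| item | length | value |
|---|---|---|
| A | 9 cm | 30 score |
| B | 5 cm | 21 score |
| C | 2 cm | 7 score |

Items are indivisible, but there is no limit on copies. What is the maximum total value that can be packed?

Best value-per-unit is B at 21/5; filling with it alone gives 8×21 = 168.
Optimal mix: 8×B + 2×C → length 44, value 182.

182 score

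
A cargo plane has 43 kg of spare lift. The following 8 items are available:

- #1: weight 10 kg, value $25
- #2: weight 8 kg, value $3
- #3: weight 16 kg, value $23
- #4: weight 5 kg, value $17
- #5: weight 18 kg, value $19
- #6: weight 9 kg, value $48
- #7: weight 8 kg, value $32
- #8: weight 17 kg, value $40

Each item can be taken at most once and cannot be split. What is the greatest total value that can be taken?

Check high-value combinations within 43 kg:
- #4+#6+#7+#8: weight 5+9+8+17=39, value 17+48+32+40=137
- #1+#4+#6+#8: weight 10+5+9+17=41, value 25+17+48+40=130
- #1+#3+#6+#7: weight 10+16+9+8=43, value 25+23+48+32=128
Best: $137.

$137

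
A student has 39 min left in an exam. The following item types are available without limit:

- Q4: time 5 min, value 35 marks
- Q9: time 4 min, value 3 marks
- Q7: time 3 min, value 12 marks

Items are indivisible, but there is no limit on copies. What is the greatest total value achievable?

257 marks

Best value-per-unit is Q4 at 35/5; filling with it alone gives 7×35 = 245.
Optimal mix: 7×Q4 + 1×Q7 → time 38, value 257.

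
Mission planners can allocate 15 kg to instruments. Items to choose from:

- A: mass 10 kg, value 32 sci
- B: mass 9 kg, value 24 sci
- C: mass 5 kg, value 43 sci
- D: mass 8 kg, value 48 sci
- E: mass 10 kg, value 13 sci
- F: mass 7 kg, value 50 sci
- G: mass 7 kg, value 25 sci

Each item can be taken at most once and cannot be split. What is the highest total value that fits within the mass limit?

98 sci

Check high-value combinations within 15 kg:
- D+F: mass 8+7=15, value 48+50=98
- C+F: mass 5+7=12, value 43+50=93
- C+D: mass 5+8=13, value 43+48=91
- F+G: mass 7+7=14, value 50+25=75
- A+C: mass 10+5=15, value 32+43=75
Best: 98 sci.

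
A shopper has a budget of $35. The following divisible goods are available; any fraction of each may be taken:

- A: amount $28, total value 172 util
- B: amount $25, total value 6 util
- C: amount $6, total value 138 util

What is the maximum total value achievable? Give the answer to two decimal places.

310.24

Take in order of value per unit:
- C (138/6 per unit): all 6 → value 138, running total 138.00
- A (172/28 per unit): all 28 → value 172, running total 310.00
- B (6/25 per unit): 1 of 25 → value 1×6/25 = 0.2400, running total 310.24
Total 310.24.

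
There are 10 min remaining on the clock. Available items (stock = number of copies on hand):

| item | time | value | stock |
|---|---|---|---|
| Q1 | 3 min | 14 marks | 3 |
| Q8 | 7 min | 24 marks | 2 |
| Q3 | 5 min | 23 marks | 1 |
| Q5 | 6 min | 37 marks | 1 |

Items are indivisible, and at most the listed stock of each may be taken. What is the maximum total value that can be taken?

51 marks

Best selections within time 10 and stock limits:
- 1×Q1 + 1×Q5: time 9, value 51
- 3×Q1: time 9, value 42
- 1×Q1 + 1×Q8: time 10, value 38
Best: 51 marks.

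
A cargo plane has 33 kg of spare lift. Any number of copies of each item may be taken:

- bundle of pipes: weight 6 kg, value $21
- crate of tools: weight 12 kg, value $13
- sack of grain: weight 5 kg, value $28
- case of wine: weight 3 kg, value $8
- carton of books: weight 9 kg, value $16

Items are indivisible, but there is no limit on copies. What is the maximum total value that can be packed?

Best value-per-unit is sack of grain at 28/5; filling with it alone gives 6×28 = 168.
Optimal mix: 6×sack of grain + 1×case of wine → weight 33, value 176.

$176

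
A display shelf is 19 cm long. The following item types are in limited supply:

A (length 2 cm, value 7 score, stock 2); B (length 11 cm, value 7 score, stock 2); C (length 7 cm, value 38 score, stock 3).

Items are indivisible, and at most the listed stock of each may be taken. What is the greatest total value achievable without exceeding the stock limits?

90 score

Top feasible selections:
- 2×A + 2×C: length 18, value 90
- 1×A + 2×C: length 16, value 83
Best: 90 score.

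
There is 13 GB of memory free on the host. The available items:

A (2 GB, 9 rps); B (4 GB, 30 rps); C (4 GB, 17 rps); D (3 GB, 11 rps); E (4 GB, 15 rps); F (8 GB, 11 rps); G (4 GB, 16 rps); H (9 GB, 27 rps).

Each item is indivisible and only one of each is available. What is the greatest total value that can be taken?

This is a 0/1 knapsack; check combinations near the capacity.
- A+B+C+D: memory 2+4+4+3=13, value 9+30+17+11=67
- A+B+D+G: memory 2+4+3+4=13, value 9+30+11+16=66
- A+B+D+E: memory 2+4+3+4=13, value 9+30+11+15=65
Best: 67 rps.

67 rps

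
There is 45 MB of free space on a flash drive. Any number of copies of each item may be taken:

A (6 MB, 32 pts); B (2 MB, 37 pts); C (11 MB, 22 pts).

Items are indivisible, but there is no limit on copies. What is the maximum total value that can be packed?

814 pts

Best value-per-unit is B at 37/2, and filling with it alone uses size 22×2=44. No mix of the others beats 22×37 = 814.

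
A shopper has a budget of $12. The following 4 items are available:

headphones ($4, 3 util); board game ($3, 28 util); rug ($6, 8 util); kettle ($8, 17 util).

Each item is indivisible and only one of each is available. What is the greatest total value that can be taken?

45 util

Check high-value combinations within $12:
- board game+kettle: cost 3+8=11, value 28+17=45
- board game+rug: cost 3+6=9, value 28+8=36
- headphones+board game: cost 4+3=7, value 3+28=31
- board game: cost 3, value 28
- headphones+kettle: cost 4+8=12, value 3+17=20
Best: 45 util.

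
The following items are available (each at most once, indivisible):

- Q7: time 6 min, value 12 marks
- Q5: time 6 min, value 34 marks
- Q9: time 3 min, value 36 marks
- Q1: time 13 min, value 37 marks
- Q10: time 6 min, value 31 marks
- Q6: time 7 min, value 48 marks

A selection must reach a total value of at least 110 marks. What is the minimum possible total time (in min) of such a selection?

16

Subsets with value ≥ 110, sorted by total time:
- Q5+Q9+Q6: time 16, value 118
- Q9+Q10+Q6: time 16, value 115
- Q5+Q10+Q6: time 19, value 113
Minimum time: 16 min.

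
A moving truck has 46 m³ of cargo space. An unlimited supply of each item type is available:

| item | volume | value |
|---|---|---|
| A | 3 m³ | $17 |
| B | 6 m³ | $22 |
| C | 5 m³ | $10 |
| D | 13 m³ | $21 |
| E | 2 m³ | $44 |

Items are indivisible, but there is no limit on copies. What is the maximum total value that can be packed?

$1012

Best value-per-unit is E at 44/2, and filling with it alone uses volume 23×2=46. No mix of the others beats 23×44 = 1012.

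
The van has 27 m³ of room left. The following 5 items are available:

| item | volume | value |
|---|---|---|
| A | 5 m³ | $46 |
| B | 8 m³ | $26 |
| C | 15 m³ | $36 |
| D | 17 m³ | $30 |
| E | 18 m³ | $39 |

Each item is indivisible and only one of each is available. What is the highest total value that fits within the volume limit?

This is a 0/1 knapsack; check combinations near the capacity.
- A+E: volume 5+18=23, value 46+39=85
- A+C: volume 5+15=20, value 46+36=82
- A+D: volume 5+17=22, value 46+30=76
Best: $85.

$85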